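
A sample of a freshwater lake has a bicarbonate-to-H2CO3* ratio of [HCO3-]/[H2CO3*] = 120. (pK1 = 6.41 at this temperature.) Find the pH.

From K1 = [H⁺][HCO3-]/[H2CO3*]:  pH = pK1 + log₁₀([HCO3-]/[H2CO3*])
log₁₀(120) = +2.079
pH = 6.41 + (+2.079) = 8.49

pH = 8.49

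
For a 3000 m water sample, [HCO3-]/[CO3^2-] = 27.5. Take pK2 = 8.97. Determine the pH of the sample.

From K2 = [H⁺][CO3^2-]/[HCO3-]:  pH = pK2 − log₁₀([HCO3-]/[CO3^2-])
log₁₀(27.5) = +1.439
pH = 8.97 − (+1.439) = 7.53

pH = 7.53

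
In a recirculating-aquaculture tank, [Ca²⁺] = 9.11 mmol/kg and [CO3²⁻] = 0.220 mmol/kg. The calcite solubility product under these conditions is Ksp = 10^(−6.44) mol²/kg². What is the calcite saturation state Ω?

Ksp = 10^(−6.44) = 3.631×10^-7
Ω = [Ca²⁺][CO3²⁻]/Ksp = (9.11×10^-3)(0.220×10^-3) / 3.631×10^-7 = 5.52

Ω = 5.52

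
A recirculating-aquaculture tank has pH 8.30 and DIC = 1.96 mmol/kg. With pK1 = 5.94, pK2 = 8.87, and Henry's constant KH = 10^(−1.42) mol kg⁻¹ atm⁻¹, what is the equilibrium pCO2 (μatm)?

α₀ = 1 / (1 + K1/[H⁺] + K1K2/[H⁺]²) = 1 / (1 + 10^+2.36 + 10^+1.79)
   = 1 / (1 + 229.09 + 61.660) = 1/291.75 = 0.003428
[CO2*] = α₀ × DIC = 0.003428 × 1.96 = 0.006718 mmol/kg = 6.718 μmol/kg
pCO2 = [CO2*]/KH = 6.718×10^-6 / 3.802×10^-2 = 177 μatm

pCO2 = 177 μatm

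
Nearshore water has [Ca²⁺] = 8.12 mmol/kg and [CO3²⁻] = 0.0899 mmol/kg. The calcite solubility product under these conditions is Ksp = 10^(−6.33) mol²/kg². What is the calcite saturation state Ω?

Ω = 1.56

Ksp = 10^(−6.33) = 4.677×10^-7
Ω = [Ca²⁺][CO3²⁻]/Ksp = (8.12×10^-3)(0.0899×10^-3) / 4.677×10^-7 = 1.56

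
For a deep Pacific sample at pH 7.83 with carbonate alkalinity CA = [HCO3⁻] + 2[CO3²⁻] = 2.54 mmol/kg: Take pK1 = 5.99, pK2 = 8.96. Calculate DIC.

CA = [HCO3⁻] + 2[CO3²⁻] = (α₁ + 2α₂)·DIC
At pH 7.83: [H⁺]/K1 = 10^-1.84 = 0.014454, K2/[H⁺] = 10^-1.13 = 0.074131
α₁ = 1/(1 + 0.014454 + 0.074131) = 1/1.0886 = 0.9186; α₂ = α₁·K2/[H⁺] = 0.06810
α₁ + 2α₂ = 1.0548
DIC = CA / (α₁ + 2α₂) = 2.54 / 1.0548 = 2.41 mmol/kg

DIC = 2.41 mmol/kg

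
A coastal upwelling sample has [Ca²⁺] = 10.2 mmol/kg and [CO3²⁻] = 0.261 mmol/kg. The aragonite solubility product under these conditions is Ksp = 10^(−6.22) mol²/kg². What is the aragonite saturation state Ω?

Ω = 4.42

Ksp = 10^(−6.22) = 6.026×10^-7
Ω = [Ca²⁺][CO3²⁻]/Ksp = (10.2×10^-3)(0.261×10^-3) / 6.026×10^-7 = 4.42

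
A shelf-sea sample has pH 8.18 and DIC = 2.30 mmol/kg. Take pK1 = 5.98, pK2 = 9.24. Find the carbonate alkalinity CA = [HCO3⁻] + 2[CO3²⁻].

CA = 2.47 mmol/kg

CA = [HCO3⁻] + 2[CO3²⁻] = (α₁ + 2α₂)·DIC
At pH 8.18: [H⁺]/K1 = 10^-2.20 = 0.0063096, K2/[H⁺] = 10^-1.06 = 0.087096
α₁ = 1/(1 + 0.0063096 + 0.087096) = 1/1.0934 = 0.9146; α₂ = α₁·K2/[H⁺] = 0.07966
α₁ + 2α₂ = 1.0739
CA = 1.0739 × 2.30 = 2.47 mmol/kg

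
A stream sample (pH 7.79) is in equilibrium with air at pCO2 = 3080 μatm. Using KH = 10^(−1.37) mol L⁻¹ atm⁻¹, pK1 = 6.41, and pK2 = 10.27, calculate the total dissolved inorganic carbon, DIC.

DIC = 3.29 mmol/L

[CO2*] = KH · pCO2 = 10^(−1.37) × 3080×10^-6 = 1.314×10^-4 mol/L
α₀ = 1/(1 + K1/[H⁺] + K1K2/[H⁺]²) = 1/(1 + 10^+1.38 + 10^-1.10) = 0.03989
DIC = [CO2*]/α₀ = 1.314×10^-4 / 0.03989 = 3.29 mmol/L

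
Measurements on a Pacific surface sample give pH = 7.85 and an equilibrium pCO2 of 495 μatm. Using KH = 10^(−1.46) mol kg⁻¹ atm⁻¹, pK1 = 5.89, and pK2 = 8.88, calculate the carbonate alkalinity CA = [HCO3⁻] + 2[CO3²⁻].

CA = 1.86 mmol/kg

[CO2*] = KH · pCO2 = 10^(−1.46) × 495×10^-6 = 1.716×10^-5 mol/kg
α₀ = 1/(1 + K1/[H⁺] + K1K2/[H⁺]²) = 1/(1 + 10^+1.96 + 10^+0.93) = 0.009929
DIC = [CO2*]/α₀ = 1.716×10^-5 / 0.009929 = 1.729 mmol/kg
CA = (α₁ + 2α₂)·DIC = (0.9056 + 2×0.08451) × 1.729 = 1.86 mmol/kg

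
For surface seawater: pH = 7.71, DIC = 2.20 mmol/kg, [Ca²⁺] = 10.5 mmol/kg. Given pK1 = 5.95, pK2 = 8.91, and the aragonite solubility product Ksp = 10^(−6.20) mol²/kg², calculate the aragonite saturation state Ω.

Ω = 2.14

α₂ = 1 / (1 + [H⁺]/K2 + [H⁺]²/(K1K2)) = 1 / (1 + 10^+1.20 + 10^-0.56)
   = 1 / (1 + 15.849 + 0.27542) = 1/17.124 = 0.05840
[CO3²⁻] = α₂ × DIC = 0.05840 × 2.20 = 0.1285 mmol/kg
Ksp = 10^(−6.20) = 6.310×10^-7
Ω = [Ca²⁺][CO3²⁻]/Ksp = (10.5×10^-3)(1.285×10^-4) / 6.310×10^-7 = 2.14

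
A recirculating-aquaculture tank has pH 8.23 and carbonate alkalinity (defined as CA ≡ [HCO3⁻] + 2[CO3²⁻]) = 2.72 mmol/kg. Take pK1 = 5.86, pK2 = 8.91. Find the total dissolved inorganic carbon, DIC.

DIC = 2.33 mmol/kg

CA = [HCO3⁻] + 2[CO3²⁻] = (α₁ + 2α₂)·DIC
At pH 8.23: [H⁺]/K1 = 10^-2.37 = 0.0042658, K2/[H⁺] = 10^-0.68 = 0.20893
α₁ = 1/(1 + 0.0042658 + 0.20893) = 1/1.2132 = 0.8243; α₂ = α₁·K2/[H⁺] = 0.1722
α₁ + 2α₂ = 1.1687
DIC = CA / (α₁ + 2α₂) = 2.72 / 1.1687 = 2.33 mmol/kg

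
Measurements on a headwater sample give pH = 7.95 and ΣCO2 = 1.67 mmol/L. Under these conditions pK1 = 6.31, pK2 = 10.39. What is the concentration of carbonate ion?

[CO3²⁻] = 5.91 μmol/L

α₂ = 1 / (1 + [H⁺]/K2 + [H⁺]²/(K1K2)) = 1 / (1 + 10^+2.44 + 10^+0.80)
   = 1 / (1 + 275.42 + 6.3096) = 1/282.73 = 0.003537
[CO3²⁻] = α₂ × DIC = 0.003537 × 1.67 = 0.00591 mmol/L = 5.91 μmol/L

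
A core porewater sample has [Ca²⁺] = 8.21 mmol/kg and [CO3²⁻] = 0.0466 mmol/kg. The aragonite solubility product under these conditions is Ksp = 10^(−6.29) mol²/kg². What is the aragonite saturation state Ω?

Ksp = 10^(−6.29) = 5.129×10^-7
Ω = [Ca²⁺][CO3²⁻]/Ksp = (8.21×10^-3)(0.0466×10^-3) / 5.129×10^-7 = 0.746

Ω = 0.746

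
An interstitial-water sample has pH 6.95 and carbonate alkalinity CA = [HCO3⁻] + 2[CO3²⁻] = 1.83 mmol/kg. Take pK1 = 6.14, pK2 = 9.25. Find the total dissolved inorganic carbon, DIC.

CA = [HCO3⁻] + 2[CO3²⁻] = (α₁ + 2α₂)·DIC
At pH 6.95: [H⁺]/K1 = 10^-0.81 = 0.15488, K2/[H⁺] = 10^-2.30 = 0.0050119
α₁ = 1/(1 + 0.15488 + 0.0050119) = 1/1.1599 = 0.8621; α₂ = α₁·K2/[H⁺] = 0.004321
α₁ + 2α₂ = 0.8708
DIC = CA / (α₁ + 2α₂) = 1.83 / 0.8708 = 2.10 mmol/kg

DIC = 2.10 mmol/kg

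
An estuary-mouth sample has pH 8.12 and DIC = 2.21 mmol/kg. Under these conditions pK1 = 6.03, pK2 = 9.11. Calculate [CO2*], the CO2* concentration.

α₀ = 1 / (1 + K1/[H⁺] + K1K2/[H⁺]²) = 1 / (1 + 10^+2.09 + 10^+1.10)
   = 1 / (1 + 123.03 + 12.589) = 1/136.62 = 0.007320
[CO2*] = α₀ × DIC = 0.007320 × 2.21 = 0.0162 mmol/kg = 16.2 μmol/kg

[CO2*] = 16.2 μmol/kg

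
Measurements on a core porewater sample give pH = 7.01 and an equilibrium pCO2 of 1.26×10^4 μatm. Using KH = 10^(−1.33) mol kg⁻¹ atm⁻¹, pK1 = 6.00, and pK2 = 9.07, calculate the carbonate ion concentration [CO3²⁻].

[CO2*] = KH · pCO2 = 10^(−1.33) × 1.26×10^4×10^-6 = 5.893×10^-4 mol/kg
α₀ = 1/(1 + K1/[H⁺] + K1K2/[H⁺]²) = 1/(1 + 10^+1.01 + 10^-1.05) = 0.08832
DIC = [CO2*]/α₀ = 5.893×10^-4 / 0.08832 = 6.673 mmol/kg
[CO3²⁻] = α₂·DIC; α₂ = 0.007872, so [CO3²⁻] = 0.007872 × 6.673 = 0.0525 mmol/kg

[CO3²⁻] = 0.0525 mmol/kg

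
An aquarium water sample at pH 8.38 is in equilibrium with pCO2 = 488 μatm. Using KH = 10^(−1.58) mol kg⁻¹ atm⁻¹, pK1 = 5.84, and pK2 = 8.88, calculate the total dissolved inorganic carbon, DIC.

DIC = 5.87 mmol/kg

[CO2*] = KH · pCO2 = 10^(−1.58) × 488×10^-6 = 1.284×10^-5 mol/kg
α₀ = 1/(1 + K1/[H⁺] + K1K2/[H⁺]²) = 1/(1 + 10^+2.54 + 10^+2.04) = 0.002186
DIC = [CO2*]/α₀ = 1.284×10^-5 / 0.002186 = 5.87 mmol/kg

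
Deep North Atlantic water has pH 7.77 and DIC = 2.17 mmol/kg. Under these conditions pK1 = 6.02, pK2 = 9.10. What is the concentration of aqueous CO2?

[CO2*] = 0.0362 mmol/kg

α₀ = 1 / (1 + K1/[H⁺] + K1K2/[H⁺]²) = 1 / (1 + 10^+1.75 + 10^+0.42)
   = 1 / (1 + 56.234 + 2.6303) = 1/59.864 = 0.01670
[CO2*] = α₀ × DIC = 0.01670 × 2.17 = 0.0362 mmol/kg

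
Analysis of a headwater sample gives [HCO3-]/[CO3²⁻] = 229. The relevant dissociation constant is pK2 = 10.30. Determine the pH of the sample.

pH = 7.94

From K2 = [H⁺][CO3²⁻]/[HCO3-]:  pH = pK2 − log₁₀([HCO3-]/[CO3²⁻])
log₁₀(229) = +2.360
pH = 10.30 − (+2.360) = 7.94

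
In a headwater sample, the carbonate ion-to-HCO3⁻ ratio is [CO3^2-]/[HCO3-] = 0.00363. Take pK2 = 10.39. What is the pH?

From K2 = [H⁺][CO3^2-]/[HCO3-]:  pH = pK2 + log₁₀([CO3^2-]/[HCO3-])
log₁₀(0.00363) = -2.440
pH = 10.39 + (-2.440) = 7.95

pH = 7.95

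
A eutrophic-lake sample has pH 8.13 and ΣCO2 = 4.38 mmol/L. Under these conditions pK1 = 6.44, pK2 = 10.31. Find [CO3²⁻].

α₂ = 1 / (1 + [H⁺]/K2 + [H⁺]²/(K1K2)) = 1 / (1 + 10^+2.18 + 10^+0.49)
   = 1 / (1 + 151.36 + 3.0903) = 1/155.45 = 0.006433
[CO3²⁻] = α₂ × DIC = 0.006433 × 4.38 = 0.0282 mmol/L

[CO3²⁻] = 0.0282 mmol/L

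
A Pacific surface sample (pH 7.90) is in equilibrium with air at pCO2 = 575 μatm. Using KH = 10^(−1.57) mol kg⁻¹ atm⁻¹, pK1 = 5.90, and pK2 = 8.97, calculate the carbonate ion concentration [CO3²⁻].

[CO3²⁻] = 0.132 mmol/kg

[CO2*] = KH · pCO2 = 10^(−1.57) × 575×10^-6 = 1.548×10^-5 mol/kg
α₀ = 1/(1 + K1/[H⁺] + K1K2/[H⁺]²) = 1/(1 + 10^+2.00 + 10^+0.93) = 0.009131
DIC = [CO2*]/α₀ = 1.548×10^-5 / 0.009131 = 1.695 mmol/kg
[CO3²⁻] = α₂·DIC; α₂ = 0.07772, so [CO3²⁻] = 0.07772 × 1.695 = 0.132 mmol/kg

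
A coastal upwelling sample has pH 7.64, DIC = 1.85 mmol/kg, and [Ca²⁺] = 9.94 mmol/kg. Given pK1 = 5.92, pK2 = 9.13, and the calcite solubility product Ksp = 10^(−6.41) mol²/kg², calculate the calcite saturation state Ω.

Ω = 1.45

α₂ = 1 / (1 + [H⁺]/K2 + [H⁺]²/(K1K2)) = 1 / (1 + 10^+1.49 + 10^-0.23)
   = 1 / (1 + 30.903 + 0.58884) = 1/32.492 = 0.03078
[CO3²⁻] = α₂ × DIC = 0.03078 × 1.85 = 0.05694 mmol/kg
Ksp = 10^(−6.41) = 3.890×10^-7
Ω = [Ca²⁺][CO3²⁻]/Ksp = (9.94×10^-3)(5.694×10^-5) / 3.890×10^-7 = 1.45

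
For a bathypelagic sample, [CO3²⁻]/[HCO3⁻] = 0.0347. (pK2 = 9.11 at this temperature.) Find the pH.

pH = 7.65

From K2 = [H⁺][CO3²⁻]/[HCO3⁻]:  pH = pK2 + log₁₀([CO3²⁻]/[HCO3⁻])
log₁₀(0.0347) = -1.460
pH = 9.11 + (-1.460) = 7.65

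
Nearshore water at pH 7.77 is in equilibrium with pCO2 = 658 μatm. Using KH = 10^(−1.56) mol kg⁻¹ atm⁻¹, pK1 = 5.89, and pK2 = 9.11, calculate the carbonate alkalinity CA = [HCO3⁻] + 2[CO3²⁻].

CA = 1.50 mmol/kg

[CO2*] = KH · pCO2 = 10^(−1.56) × 658×10^-6 = 1.812×10^-5 mol/kg
α₀ = 1/(1 + K1/[H⁺] + K1K2/[H⁺]²) = 1/(1 + 10^+1.88 + 10^+0.54) = 0.01245
DIC = [CO2*]/α₀ = 1.812×10^-5 / 0.01245 = 1.456 mmol/kg
CA = (α₁ + 2α₂)·DIC = (0.9444 + 2×0.04317) × 1.456 = 1.50 mmol/kg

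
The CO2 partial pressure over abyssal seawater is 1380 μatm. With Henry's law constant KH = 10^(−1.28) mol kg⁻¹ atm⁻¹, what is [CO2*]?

[CO2*] = 72.4 μmol/kg

KH = 10^(−1.28) = 5.248×10^-2 mol kg⁻¹ atm⁻¹
[CO2*] = KH · pCO2 = 5.248×10^-2 × 1380×10^-6 atm = 7.24×10^-5 mol/kg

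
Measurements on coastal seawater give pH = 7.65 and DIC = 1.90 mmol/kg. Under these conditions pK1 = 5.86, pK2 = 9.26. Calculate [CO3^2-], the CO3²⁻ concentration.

[CO3²⁻] = 0.0448 mmol/kg

α₂ = 1 / (1 + [H⁺]/K2 + [H⁺]²/(K1K2)) = 1 / (1 + 10^+1.61 + 10^-0.18)
   = 1 / (1 + 40.738 + 0.66069) = 1/42.399 = 0.02359
[CO3²⁻] = α₂ × DIC = 0.02359 × 1.90 = 0.0448 mmol/kg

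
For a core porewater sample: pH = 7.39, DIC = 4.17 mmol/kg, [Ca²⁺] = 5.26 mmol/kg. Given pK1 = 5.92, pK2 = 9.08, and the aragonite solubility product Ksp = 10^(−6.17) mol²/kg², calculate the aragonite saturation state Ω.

α₂ = 1 / (1 + [H⁺]/K2 + [H⁺]²/(K1K2)) = 1 / (1 + 10^+1.69 + 10^+0.22)
   = 1 / (1 + 48.978 + 1.6596) = 1/51.637 = 0.01937
[CO3²⁻] = α₂ × DIC = 0.01937 × 4.17 = 0.08076 mmol/kg
Ksp = 10^(−6.17) = 6.761×10^-7
Ω = [Ca²⁺][CO3²⁻]/Ksp = (5.26×10^-3)(8.076×10^-5) / 6.761×10^-7 = 0.628

Ω = 0.628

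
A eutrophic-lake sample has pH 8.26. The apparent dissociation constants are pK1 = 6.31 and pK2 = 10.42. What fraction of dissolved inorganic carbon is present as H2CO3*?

α₀ = 1 / (1 + K1/[H⁺] + K1K2/[H⁺]²) = 1 / (1 + 10^+1.95 + 10^-0.21)
   = 1 / (1 + 89.125 + 0.61660) = 1/90.742 = 0.01102

α₀ = 0.0110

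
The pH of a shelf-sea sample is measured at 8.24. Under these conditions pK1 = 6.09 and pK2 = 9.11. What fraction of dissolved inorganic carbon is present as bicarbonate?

α₁ = 0.876

α₁ = 1 / (1 + [H⁺]/K1 + K2/[H⁺]) = 1 / (1 + 10^-2.15 + 10^-0.87)
   = 1 / (1 + 0.0070795 + 0.13490) = 1/1.1420 = 0.8757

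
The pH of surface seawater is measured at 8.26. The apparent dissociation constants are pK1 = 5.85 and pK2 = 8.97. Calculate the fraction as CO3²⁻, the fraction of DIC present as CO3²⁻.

α₂ = 0.163

α₂ = 1 / (1 + [H⁺]/K2 + [H⁺]²/(K1K2)) = 1 / (1 + 10^+0.71 + 10^-1.70)
   = 1 / (1 + 5.1286 + 0.019953) = 1/6.1486 = 0.1626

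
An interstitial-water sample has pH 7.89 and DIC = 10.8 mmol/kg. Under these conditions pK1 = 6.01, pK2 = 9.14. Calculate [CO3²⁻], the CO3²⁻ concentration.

α₂ = 1 / (1 + [H⁺]/K2 + [H⁺]²/(K1K2)) = 1 / (1 + 10^+1.25 + 10^-0.63)
   = 1 / (1 + 17.783 + 0.23442) = 1/19.017 = 0.05258
[CO3²⁻] = α₂ × DIC = 0.05258 × 10.8 = 0.568 mmol/kg

[CO3²⁻] = 0.568 mmol/kg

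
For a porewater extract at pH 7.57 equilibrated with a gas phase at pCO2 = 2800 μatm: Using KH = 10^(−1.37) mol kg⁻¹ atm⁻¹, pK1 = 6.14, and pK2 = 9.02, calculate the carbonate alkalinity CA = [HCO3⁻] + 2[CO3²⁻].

[CO2*] = KH · pCO2 = 10^(−1.37) × 2800×10^-6 = 1.194×10^-4 mol/kg
α₀ = 1/(1 + K1/[H⁺] + K1K2/[H⁺]²) = 1/(1 + 10^+1.43 + 10^-0.02) = 0.03464
DIC = [CO2*]/α₀ = 1.194×10^-4 / 0.03464 = 3.448 mmol/kg
CA = (α₁ + 2α₂)·DIC = (0.9323 + 2×0.03308) × 3.448 = 3.44 mmol/kg

CA = 3.44 mmol/kg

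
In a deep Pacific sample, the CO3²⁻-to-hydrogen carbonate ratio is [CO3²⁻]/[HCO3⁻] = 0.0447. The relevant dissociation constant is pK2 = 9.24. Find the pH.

pH = 7.89

From K2 = [H⁺][CO3²⁻]/[HCO3⁻]:  pH = pK2 + log₁₀([CO3²⁻]/[HCO3⁻])
log₁₀(0.0447) = -1.350
pH = 9.24 + (-1.350) = 7.89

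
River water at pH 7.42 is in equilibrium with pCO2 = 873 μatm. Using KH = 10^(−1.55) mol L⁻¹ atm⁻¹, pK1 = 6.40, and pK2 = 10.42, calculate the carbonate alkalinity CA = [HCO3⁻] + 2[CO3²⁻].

CA = 0.258 mmol/L

[CO2*] = KH · pCO2 = 10^(−1.55) × 873×10^-6 = 2.460×10^-5 mol/L
α₀ = 1/(1 + K1/[H⁺] + K1K2/[H⁺]²) = 1/(1 + 10^+1.02 + 10^-1.98) = 0.08709
DIC = [CO2*]/α₀ = 2.460×10^-5 / 0.08709 = 0.2825 mmol/L
CA = (α₁ + 2α₂)·DIC = (0.9120 + 2×0.0009120) × 0.2825 = 0.258 mmol/L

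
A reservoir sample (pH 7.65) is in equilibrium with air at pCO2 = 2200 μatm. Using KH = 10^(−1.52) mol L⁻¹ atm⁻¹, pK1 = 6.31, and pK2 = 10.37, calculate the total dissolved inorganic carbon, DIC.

DIC = 1.52 mmol/L

[CO2*] = KH · pCO2 = 10^(−1.52) × 2200×10^-6 = 6.644×10^-5 mol/L
α₀ = 1/(1 + K1/[H⁺] + K1K2/[H⁺]²) = 1/(1 + 10^+1.34 + 10^-1.38) = 0.04363
DIC = [CO2*]/α₀ = 6.644×10^-5 / 0.04363 = 1.52 mmol/L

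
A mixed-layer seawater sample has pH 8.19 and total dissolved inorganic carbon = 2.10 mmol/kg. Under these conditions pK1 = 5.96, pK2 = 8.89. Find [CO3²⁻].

α₂ = 1 / (1 + [H⁺]/K2 + [H⁺]²/(K1K2)) = 1 / (1 + 10^+0.70 + 10^-1.53)
   = 1 / (1 + 5.0119 + 0.029512) = 1/6.0414 = 0.1655
[CO3²⁻] = α₂ × DIC = 0.1655 × 2.10 = 0.348 mmol/kg

[CO3²⁻] = 0.348 mmol/kg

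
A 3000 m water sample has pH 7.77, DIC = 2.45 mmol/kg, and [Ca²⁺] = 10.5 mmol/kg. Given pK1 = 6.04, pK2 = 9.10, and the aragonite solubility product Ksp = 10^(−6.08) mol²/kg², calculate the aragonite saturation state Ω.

Ω = 1.36

α₂ = 1 / (1 + [H⁺]/K2 + [H⁺]²/(K1K2)) = 1 / (1 + 10^+1.33 + 10^-0.40)
   = 1 / (1 + 21.380 + 0.39811) = 1/22.778 = 0.04390
[CO3²⁻] = α₂ × DIC = 0.04390 × 2.45 = 0.1076 mmol/kg
Ksp = 10^(−6.08) = 8.318×10^-7
Ω = [Ca²⁺][CO3²⁻]/Ksp = (10.5×10^-3)(1.076×10^-4) / 8.318×10^-7 = 1.36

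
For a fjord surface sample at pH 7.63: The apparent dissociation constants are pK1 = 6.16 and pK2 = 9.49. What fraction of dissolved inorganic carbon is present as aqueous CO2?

α₀ = 1 / (1 + K1/[H⁺] + K1K2/[H⁺]²) = 1 / (1 + 10^+1.47 + 10^-0.39)
   = 1 / (1 + 29.512 + 0.40738) = 1/30.919 = 0.03234

α₀ = 0.0323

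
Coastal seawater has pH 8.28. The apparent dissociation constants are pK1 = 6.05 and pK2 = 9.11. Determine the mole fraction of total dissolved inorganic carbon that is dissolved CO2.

α₀ = 0.00510

α₀ = 1 / (1 + K1/[H⁺] + K1K2/[H⁺]²) = 1 / (1 + 10^+2.23 + 10^+1.40)
   = 1 / (1 + 169.82 + 25.119) = 1/195.94 = 0.005104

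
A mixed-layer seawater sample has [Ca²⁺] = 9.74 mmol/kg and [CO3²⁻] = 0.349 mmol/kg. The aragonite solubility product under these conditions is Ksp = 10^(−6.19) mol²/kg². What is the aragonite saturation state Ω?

Ksp = 10^(−6.19) = 6.457×10^-7
Ω = [Ca²⁺][CO3²⁻]/Ksp = (9.74×10^-3)(0.349×10^-3) / 6.457×10^-7 = 5.26

Ω = 5.26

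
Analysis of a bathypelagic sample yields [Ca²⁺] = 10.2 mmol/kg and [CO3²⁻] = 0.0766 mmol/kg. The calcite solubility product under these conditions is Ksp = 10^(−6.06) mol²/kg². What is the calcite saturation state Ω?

Ksp = 10^(−6.06) = 8.710×10^-7
Ω = [Ca²⁺][CO3²⁻]/Ksp = (10.2×10^-3)(0.0766×10^-3) / 8.710×10^-7 = 0.897

Ω = 0.897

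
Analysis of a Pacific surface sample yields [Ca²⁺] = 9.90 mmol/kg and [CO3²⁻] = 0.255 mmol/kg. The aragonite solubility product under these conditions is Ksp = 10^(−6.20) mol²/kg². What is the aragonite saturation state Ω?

Ω = 4.00

Ksp = 10^(−6.20) = 6.310×10^-7
Ω = [Ca²⁺][CO3²⁻]/Ksp = (9.90×10^-3)(0.255×10^-3) / 6.310×10^-7 = 4.00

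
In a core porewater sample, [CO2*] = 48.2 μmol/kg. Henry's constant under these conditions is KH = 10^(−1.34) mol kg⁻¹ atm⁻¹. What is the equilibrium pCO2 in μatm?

pCO2 = 1050 μatm

KH = 10^(−1.34) = 4.571×10^-2 mol kg⁻¹ atm⁻¹
pCO2 = [CO2*]/KH = 48.2×10^-6 / 4.571×10^-2 = 1.05×10^-3 atm = 1050 μatm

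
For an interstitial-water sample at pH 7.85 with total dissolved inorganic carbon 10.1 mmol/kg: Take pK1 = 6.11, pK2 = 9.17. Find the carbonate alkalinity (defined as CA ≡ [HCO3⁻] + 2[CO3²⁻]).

CA = 10.4 mmol/kg

CA = [HCO3⁻] + 2[CO3²⁻] = (α₁ + 2α₂)·DIC
At pH 7.85: [H⁺]/K1 = 10^-1.74 = 0.018197, K2/[H⁺] = 10^-1.32 = 0.047863
α₁ = 1/(1 + 0.018197 + 0.047863) = 1/1.0661 = 0.9380; α₂ = α₁·K2/[H⁺] = 0.04490
α₁ + 2α₂ = 1.0278
CA = 1.0278 × 10.1 = 10.4 mmol/kg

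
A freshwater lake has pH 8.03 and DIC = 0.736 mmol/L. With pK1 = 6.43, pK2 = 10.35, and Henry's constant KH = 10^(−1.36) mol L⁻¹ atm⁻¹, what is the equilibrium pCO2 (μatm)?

α₀ = 1 / (1 + K1/[H⁺] + K1K2/[H⁺]²) = 1 / (1 + 10^+1.60 + 10^-0.72)
   = 1 / (1 + 39.811 + 0.19055) = 1/41.001 = 0.02439
[CO2*] = α₀ × DIC = 0.02439 × 0.736 = 0.01795 mmol/L = 17.95 μmol/L
pCO2 = [CO2*]/KH = 1.795×10^-5 / 4.365×10^-2 = 411 μatm

pCO2 = 411 μatm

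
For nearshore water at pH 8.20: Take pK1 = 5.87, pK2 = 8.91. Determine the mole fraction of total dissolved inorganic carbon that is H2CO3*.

α₀ = 1 / (1 + K1/[H⁺] + K1K2/[H⁺]²) = 1 / (1 + 10^+2.33 + 10^+1.62)
   = 1 / (1 + 213.80 + 41.687) = 1/256.48 = 0.003899

α₀ = 0.00390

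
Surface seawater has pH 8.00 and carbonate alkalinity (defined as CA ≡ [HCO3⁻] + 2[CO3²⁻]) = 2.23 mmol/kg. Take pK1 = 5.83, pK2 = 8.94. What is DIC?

DIC = 2.03 mmol/kg

CA = [HCO3⁻] + 2[CO3²⁻] = (α₁ + 2α₂)·DIC
At pH 8.00: [H⁺]/K1 = 10^-2.17 = 0.0067608, K2/[H⁺] = 10^-0.94 = 0.11482
α₁ = 1/(1 + 0.0067608 + 0.11482) = 1/1.1216 = 0.8916; α₂ = α₁·K2/[H⁺] = 0.1024
α₁ + 2α₂ = 1.0963
DIC = CA / (α₁ + 2α₂) = 2.23 / 1.0963 = 2.03 mmol/kg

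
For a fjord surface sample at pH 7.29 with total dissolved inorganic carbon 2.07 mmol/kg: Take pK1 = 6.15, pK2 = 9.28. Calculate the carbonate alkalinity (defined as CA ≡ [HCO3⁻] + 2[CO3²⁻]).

CA = [HCO3⁻] + 2[CO3²⁻] = (α₁ + 2α₂)·DIC
At pH 7.29: [H⁺]/K1 = 10^-1.14 = 0.072444, K2/[H⁺] = 10^-1.99 = 0.010233
α₁ = 1/(1 + 0.072444 + 0.010233) = 1/1.0827 = 0.9236; α₂ = α₁·K2/[H⁺] = 0.009452
α₁ + 2α₂ = 0.9425
CA = 0.9425 × 2.07 = 1.95 mmol/kg

CA = 1.95 mmol/kg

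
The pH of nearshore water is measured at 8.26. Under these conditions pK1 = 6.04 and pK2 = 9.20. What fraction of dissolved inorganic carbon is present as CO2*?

α₀ = 0.00538

α₀ = 1 / (1 + K1/[H⁺] + K1K2/[H⁺]²) = 1 / (1 + 10^+2.22 + 10^+1.28)
   = 1 / (1 + 165.96 + 19.055) = 1/186.01 = 0.005376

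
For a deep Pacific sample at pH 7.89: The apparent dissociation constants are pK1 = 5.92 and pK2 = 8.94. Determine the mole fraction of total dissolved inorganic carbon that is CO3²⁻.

α₂ = 1 / (1 + [H⁺]/K2 + [H⁺]²/(K1K2)) = 1 / (1 + 10^+1.05 + 10^-0.92)
   = 1 / (1 + 11.220 + 0.12023) = 1/12.340 = 0.08103

α₂ = 0.0810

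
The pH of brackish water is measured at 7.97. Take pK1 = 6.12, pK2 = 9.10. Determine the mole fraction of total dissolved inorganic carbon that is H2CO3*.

α₀ = 1 / (1 + K1/[H⁺] + K1K2/[H⁺]²) = 1 / (1 + 10^+1.85 + 10^+0.72)
   = 1 / (1 + 70.795 + 5.2481) = 1/77.043 = 0.01298

α₀ = 0.0130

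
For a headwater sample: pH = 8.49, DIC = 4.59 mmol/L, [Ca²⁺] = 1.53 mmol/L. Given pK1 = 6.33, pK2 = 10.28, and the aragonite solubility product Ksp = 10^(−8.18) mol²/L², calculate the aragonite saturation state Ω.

α₂ = 1 / (1 + [H⁺]/K2 + [H⁺]²/(K1K2)) = 1 / (1 + 10^+1.79 + 10^-0.37)
   = 1 / (1 + 61.660 + 0.42658) = 1/63.086 = 0.01585
[CO3²⁻] = α₂ × DIC = 0.01585 × 4.59 = 0.07276 mmol/L
Ksp = 10^(−8.18) = 6.607×10^-9
Ω = [Ca²⁺][CO3²⁻]/Ksp = (1.53×10^-3)(7.276×10^-5) / 6.607×10^-9 = 16.8

Ω = 16.8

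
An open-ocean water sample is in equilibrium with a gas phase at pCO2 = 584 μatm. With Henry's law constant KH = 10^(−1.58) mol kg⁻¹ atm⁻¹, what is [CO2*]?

[CO2*] = 15.4 μmol/kg

KH = 10^(−1.58) = 2.630×10^-2 mol kg⁻¹ atm⁻¹
[CO2*] = KH · pCO2 = 2.630×10^-2 × 584×10^-6 atm = 1.54×10^-5 mol/kg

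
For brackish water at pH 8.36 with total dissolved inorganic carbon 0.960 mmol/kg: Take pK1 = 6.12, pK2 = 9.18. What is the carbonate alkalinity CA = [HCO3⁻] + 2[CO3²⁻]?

CA = 1.08 mmol/kg

CA = [HCO3⁻] + 2[CO3²⁻] = (α₁ + 2α₂)·DIC
At pH 8.36: [H⁺]/K1 = 10^-2.24 = 0.0057544, K2/[H⁺] = 10^-0.82 = 0.15136
α₁ = 1/(1 + 0.0057544 + 0.15136) = 1/1.1571 = 0.8642; α₂ = α₁·K2/[H⁺] = 0.1308
α₁ + 2α₂ = 1.1258
CA = 1.1258 × 0.960 = 1.08 mmol/kg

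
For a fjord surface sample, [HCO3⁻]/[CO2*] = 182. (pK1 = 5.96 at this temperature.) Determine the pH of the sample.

From K1 = [H⁺][HCO3⁻]/[CO2*]:  pH = pK1 + log₁₀([HCO3⁻]/[CO2*])
log₁₀(182) = +2.260
pH = 5.96 + (+2.260) = 8.22

pH = 8.22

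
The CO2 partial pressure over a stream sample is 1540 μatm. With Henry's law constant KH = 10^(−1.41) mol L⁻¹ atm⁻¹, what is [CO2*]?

[CO2*] = 59.9 μmol/L

KH = 10^(−1.41) = 3.890×10^-2 mol L⁻¹ atm⁻¹
[CO2*] = KH · pCO2 = 3.890×10^-2 × 1540×10^-6 atm = 5.99×10^-5 mol/L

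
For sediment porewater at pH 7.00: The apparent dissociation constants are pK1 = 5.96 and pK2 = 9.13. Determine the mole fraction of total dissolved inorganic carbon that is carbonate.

α₂ = 1 / (1 + [H⁺]/K2 + [H⁺]²/(K1K2)) = 1 / (1 + 10^+2.13 + 10^+1.09)
   = 1 / (1 + 134.90 + 12.303) = 1/148.20 = 0.006748

α₂ = 0.00675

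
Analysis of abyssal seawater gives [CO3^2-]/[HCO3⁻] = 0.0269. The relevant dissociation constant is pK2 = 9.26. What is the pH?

From K2 = [H⁺][CO3^2-]/[HCO3⁻]:  pH = pK2 + log₁₀([CO3^2-]/[HCO3⁻])
log₁₀(0.0269) = -1.570
pH = 9.26 + (-1.570) = 7.69

pH = 7.69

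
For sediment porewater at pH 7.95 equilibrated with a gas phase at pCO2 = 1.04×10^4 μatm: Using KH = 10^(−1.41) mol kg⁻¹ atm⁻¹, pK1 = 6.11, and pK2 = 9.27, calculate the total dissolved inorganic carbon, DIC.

[CO2*] = KH · pCO2 = 10^(−1.41) × 1.04×10^4×10^-6 = 4.046×10^-4 mol/kg
α₀ = 1/(1 + K1/[H⁺] + K1K2/[H⁺]²) = 1/(1 + 10^+1.84 + 10^+0.52) = 0.01361
DIC = [CO2*]/α₀ = 4.046×10^-4 / 0.01361 = 29.7 mmol/kg

DIC = 29.7 mmol/kg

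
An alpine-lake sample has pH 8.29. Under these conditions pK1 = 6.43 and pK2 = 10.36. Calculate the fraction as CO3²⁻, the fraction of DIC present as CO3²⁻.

α₂ = 1 / (1 + [H⁺]/K2 + [H⁺]²/(K1K2)) = 1 / (1 + 10^+2.07 + 10^+0.21)
   = 1 / (1 + 117.49 + 1.6218) = 1/120.11 = 0.008326

α₂ = 0.00833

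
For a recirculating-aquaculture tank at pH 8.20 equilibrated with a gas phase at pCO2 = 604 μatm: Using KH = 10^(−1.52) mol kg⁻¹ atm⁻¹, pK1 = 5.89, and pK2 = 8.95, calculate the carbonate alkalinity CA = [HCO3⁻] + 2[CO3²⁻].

[CO2*] = KH · pCO2 = 10^(−1.52) × 604×10^-6 = 1.824×10^-5 mol/kg
α₀ = 1/(1 + K1/[H⁺] + K1K2/[H⁺]²) = 1/(1 + 10^+2.31 + 10^+1.56) = 0.004141
DIC = [CO2*]/α₀ = 1.824×10^-5 / 0.004141 = 4.405 mmol/kg
CA = (α₁ + 2α₂)·DIC = (0.8455 + 2×0.1504) × 4.405 = 5.05 mmol/kg

CA = 5.05 mmol/kg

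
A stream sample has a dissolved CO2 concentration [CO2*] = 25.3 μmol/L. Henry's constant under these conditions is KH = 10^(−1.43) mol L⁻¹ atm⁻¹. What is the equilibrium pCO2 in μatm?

pCO2 = 681 μatm

KH = 10^(−1.43) = 3.715×10^-2 mol L⁻¹ atm⁻¹
pCO2 = [CO2*]/KH = 25.3×10^-6 / 3.715×10^-2 = 6.81×10^-4 atm = 681 μatm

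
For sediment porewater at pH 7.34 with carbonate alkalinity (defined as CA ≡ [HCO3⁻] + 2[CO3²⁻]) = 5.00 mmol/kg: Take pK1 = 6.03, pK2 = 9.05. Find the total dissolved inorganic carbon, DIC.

DIC = 5.14 mmol/kg

CA = [HCO3⁻] + 2[CO3²⁻] = (α₁ + 2α₂)·DIC
At pH 7.34: [H⁺]/K1 = 10^-1.31 = 0.048978, K2/[H⁺] = 10^-1.71 = 0.019498
α₁ = 1/(1 + 0.048978 + 0.019498) = 1/1.0685 = 0.9359; α₂ = α₁·K2/[H⁺] = 0.01825
α₁ + 2α₂ = 0.9724
DIC = CA / (α₁ + 2α₂) = 5.00 / 0.9724 = 5.14 mmol/kg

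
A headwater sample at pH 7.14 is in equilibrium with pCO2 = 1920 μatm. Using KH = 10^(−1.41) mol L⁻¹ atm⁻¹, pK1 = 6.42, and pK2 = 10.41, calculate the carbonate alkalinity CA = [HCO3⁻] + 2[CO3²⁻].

CA = 0.392 mmol/L

[CO2*] = KH · pCO2 = 10^(−1.41) × 1920×10^-6 = 7.470×10^-5 mol/L
α₀ = 1/(1 + K1/[H⁺] + K1K2/[H⁺]²) = 1/(1 + 10^+0.72 + 10^-2.55) = 0.1600
DIC = [CO2*]/α₀ = 7.470×10^-5 / 0.1600 = 0.4669 mmol/L
CA = (α₁ + 2α₂)·DIC = (0.8396 + 2×0.0004509) × 0.4669 = 0.392 mmol/L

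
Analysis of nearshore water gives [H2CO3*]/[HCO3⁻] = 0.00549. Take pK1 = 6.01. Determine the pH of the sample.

pH = 8.27

From K1 = [H⁺][HCO3⁻]/[H2CO3*]:  pH = pK1 − log₁₀([H2CO3*]/[HCO3⁻])
log₁₀(0.00549) = -2.260
pH = 6.01 − (-2.260) = 8.27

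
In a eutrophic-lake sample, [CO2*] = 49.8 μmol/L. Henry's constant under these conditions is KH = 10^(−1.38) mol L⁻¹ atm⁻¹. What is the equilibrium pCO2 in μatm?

KH = 10^(−1.38) = 4.169×10^-2 mol L⁻¹ atm⁻¹
pCO2 = [CO2*]/KH = 49.8×10^-6 / 4.169×10^-2 = 1.19×10^-3 atm = 1190 μatm

pCO2 = 1190 μatm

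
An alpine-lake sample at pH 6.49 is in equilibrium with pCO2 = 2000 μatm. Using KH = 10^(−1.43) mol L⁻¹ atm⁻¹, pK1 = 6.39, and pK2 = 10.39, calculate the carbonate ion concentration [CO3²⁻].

[CO3²⁻] = 0.0118 μmol/L

[CO2*] = KH · pCO2 = 10^(−1.43) × 2000×10^-6 = 7.431×10^-5 mol/L
α₀ = 1/(1 + K1/[H⁺] + K1K2/[H⁺]²) = 1/(1 + 10^+0.10 + 10^-3.80) = 0.4427
DIC = [CO2*]/α₀ = 7.431×10^-5 / 0.4427 = 0.1679 mmol/L
[CO3²⁻] = α₂·DIC; α₂ = 7.016×10^-5, so [CO3²⁻] = 7.016×10^-5 × 0.1679 = 1.18×10^-5 mmol/L = 0.0118 μmol/L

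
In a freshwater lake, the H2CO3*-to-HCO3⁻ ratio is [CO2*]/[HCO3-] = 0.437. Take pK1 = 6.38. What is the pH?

pH = 6.74

From K1 = [H⁺][HCO3-]/[CO2*]:  pH = pK1 − log₁₀([CO2*]/[HCO3-])
log₁₀(0.437) = -0.360
pH = 6.38 − (-0.360) = 6.74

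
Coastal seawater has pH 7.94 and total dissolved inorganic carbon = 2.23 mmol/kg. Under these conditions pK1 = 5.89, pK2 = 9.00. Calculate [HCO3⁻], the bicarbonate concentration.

[HCO3⁻] = 2.03 mmol/kg

α₁ = 1 / (1 + [H⁺]/K1 + K2/[H⁺]) = 1 / (1 + 10^-2.05 + 10^-1.06)
   = 1 / (1 + 0.0089125 + 0.087096) = 1/1.0960 = 0.9124
[HCO3⁻] = α₁ × DIC = 0.9124 × 2.23 = 2.03 mmol/kg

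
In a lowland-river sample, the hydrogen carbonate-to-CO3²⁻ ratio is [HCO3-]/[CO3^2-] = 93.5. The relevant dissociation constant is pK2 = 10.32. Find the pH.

From K2 = [H⁺][CO3^2-]/[HCO3-]:  pH = pK2 − log₁₀([HCO3-]/[CO3^2-])
log₁₀(93.5) = +1.971
pH = 10.32 − (+1.971) = 8.35

pH = 8.35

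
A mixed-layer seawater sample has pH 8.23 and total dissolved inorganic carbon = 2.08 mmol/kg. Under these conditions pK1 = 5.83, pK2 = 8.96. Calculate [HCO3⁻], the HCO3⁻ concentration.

[HCO3⁻] = 1.75 mmol/kg

α₁ = 1 / (1 + [H⁺]/K1 + K2/[H⁺]) = 1 / (1 + 10^-2.40 + 10^-0.73)
   = 1 / (1 + 0.0039811 + 0.18621) = 1/1.1902 = 0.8402
[HCO3⁻] = α₁ × DIC = 0.8402 × 2.08 = 1.75 mmol/kg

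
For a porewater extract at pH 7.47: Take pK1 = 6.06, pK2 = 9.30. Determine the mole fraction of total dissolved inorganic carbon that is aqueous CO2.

α₀ = 1 / (1 + K1/[H⁺] + K1K2/[H⁺]²) = 1 / (1 + 10^+1.41 + 10^-0.42)
   = 1 / (1 + 25.704 + 0.38019) = 1/27.084 = 0.03692

α₀ = 0.0369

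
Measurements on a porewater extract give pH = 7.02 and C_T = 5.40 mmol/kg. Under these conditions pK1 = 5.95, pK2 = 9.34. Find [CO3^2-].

α₂ = 1 / (1 + [H⁺]/K2 + [H⁺]²/(K1K2)) = 1 / (1 + 10^+2.32 + 10^+1.25)
   = 1 / (1 + 208.93 + 17.783) = 1/227.71 = 0.004392
[CO3²⁻] = α₂ × DIC = 0.004392 × 5.40 = 0.0237 mmol/kg

[CO3²⁻] = 0.0237 mmol/kg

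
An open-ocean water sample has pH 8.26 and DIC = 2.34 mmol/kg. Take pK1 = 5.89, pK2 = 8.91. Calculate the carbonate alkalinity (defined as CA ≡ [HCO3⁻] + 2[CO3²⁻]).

CA = 2.76 mmol/kg

CA = [HCO3⁻] + 2[CO3²⁻] = (α₁ + 2α₂)·DIC
At pH 8.26: [H⁺]/K1 = 10^-2.37 = 0.0042658, K2/[H⁺] = 10^-0.65 = 0.22387
α₁ = 1/(1 + 0.0042658 + 0.22387) = 1/1.2281 = 0.8142; α₂ = α₁·K2/[H⁺] = 0.1823
α₁ + 2α₂ = 1.1788
CA = 1.1788 × 2.34 = 2.76 mmol/kg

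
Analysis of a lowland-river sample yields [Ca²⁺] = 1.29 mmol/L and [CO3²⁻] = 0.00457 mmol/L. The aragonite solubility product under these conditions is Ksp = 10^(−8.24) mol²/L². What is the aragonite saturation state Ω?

Ω = 1.02

Ksp = 10^(−8.24) = 5.754×10^-9
Ω = [Ca²⁺][CO3²⁻]/Ksp = (1.29×10^-3)(0.00457×10^-3) / 5.754×10^-9 = 1.02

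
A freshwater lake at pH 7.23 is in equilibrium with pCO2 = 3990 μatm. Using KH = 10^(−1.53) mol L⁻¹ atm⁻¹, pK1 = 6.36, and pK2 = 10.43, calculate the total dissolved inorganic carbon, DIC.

[CO2*] = KH · pCO2 = 10^(−1.53) × 3990×10^-6 = 1.178×10^-4 mol/L
α₀ = 1/(1 + K1/[H⁺] + K1K2/[H⁺]²) = 1/(1 + 10^+0.87 + 10^-2.33) = 0.1188
DIC = [CO2*]/α₀ = 1.178×10^-4 / 0.1188 = 0.991 mmol/L

DIC = 0.991 mmol/L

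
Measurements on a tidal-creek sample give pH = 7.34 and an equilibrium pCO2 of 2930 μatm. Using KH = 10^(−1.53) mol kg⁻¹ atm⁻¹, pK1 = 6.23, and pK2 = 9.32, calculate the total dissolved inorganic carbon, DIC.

[CO2*] = KH · pCO2 = 10^(−1.53) × 2930×10^-6 = 8.647×10^-5 mol/kg
α₀ = 1/(1 + K1/[H⁺] + K1K2/[H⁺]²) = 1/(1 + 10^+1.11 + 10^-0.87) = 0.07134
DIC = [CO2*]/α₀ = 8.647×10^-5 / 0.07134 = 1.21 mmol/kg

DIC = 1.21 mmol/kg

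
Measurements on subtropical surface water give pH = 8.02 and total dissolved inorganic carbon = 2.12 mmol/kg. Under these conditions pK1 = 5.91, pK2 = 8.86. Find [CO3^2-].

[CO3²⁻] = 0.266 mmol/kg

α₂ = 1 / (1 + [H⁺]/K2 + [H⁺]²/(K1K2)) = 1 / (1 + 10^+0.84 + 10^-1.27)
   = 1 / (1 + 6.9183 + 0.053703) = 1/7.9720 = 0.1254
[CO3²⁻] = α₂ × DIC = 0.1254 × 2.12 = 0.266 mmol/kg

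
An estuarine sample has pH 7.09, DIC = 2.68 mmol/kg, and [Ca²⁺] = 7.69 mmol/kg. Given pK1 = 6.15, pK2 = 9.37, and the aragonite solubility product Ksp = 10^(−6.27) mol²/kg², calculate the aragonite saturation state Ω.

Ω = 0.180

α₂ = 1 / (1 + [H⁺]/K2 + [H⁺]²/(K1K2)) = 1 / (1 + 10^+2.28 + 10^+1.34)
   = 1 / (1 + 190.55 + 21.878) = 1/213.42 = 0.004686
[CO3²⁻] = α₂ × DIC = 0.004686 × 2.68 = 0.01256 mmol/kg = 12.56 μmol/kg
Ksp = 10^(−6.27) = 5.370×10^-7
Ω = [Ca²⁺][CO3²⁻]/Ksp = (7.69×10^-3)(1.256×10^-5) / 5.370×10^-7 = 0.180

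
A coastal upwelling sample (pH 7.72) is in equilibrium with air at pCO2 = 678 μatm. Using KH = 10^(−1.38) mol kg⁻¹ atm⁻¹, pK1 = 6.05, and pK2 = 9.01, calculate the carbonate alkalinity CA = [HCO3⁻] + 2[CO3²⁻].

CA = 1.46 mmol/kg

[CO2*] = KH · pCO2 = 10^(−1.38) × 678×10^-6 = 2.826×10^-5 mol/kg
α₀ = 1/(1 + K1/[H⁺] + K1K2/[H⁺]²) = 1/(1 + 10^+1.67 + 10^+0.38) = 0.01993
DIC = [CO2*]/α₀ = 2.826×10^-5 / 0.01993 = 1.418 mmol/kg
CA = (α₁ + 2α₂)·DIC = (0.9323 + 2×0.04781) × 1.418 = 1.46 mmol/kg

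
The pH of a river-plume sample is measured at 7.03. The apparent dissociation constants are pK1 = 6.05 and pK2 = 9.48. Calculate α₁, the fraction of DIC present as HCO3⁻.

α₁ = 0.902

α₁ = 1 / (1 + [H⁺]/K1 + K2/[H⁺]) = 1 / (1 + 10^-0.98 + 10^-2.45)
   = 1 / (1 + 0.10471 + 0.0035481) = 1/1.1083 = 0.9023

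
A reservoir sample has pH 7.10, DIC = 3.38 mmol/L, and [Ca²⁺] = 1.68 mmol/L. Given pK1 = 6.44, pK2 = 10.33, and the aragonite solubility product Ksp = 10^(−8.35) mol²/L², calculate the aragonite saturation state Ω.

α₂ = 1 / (1 + [H⁺]/K2 + [H⁺]²/(K1K2)) = 1 / (1 + 10^+3.23 + 10^+2.57)
   = 1 / (1 + 1698.2 + 371.54) = 1/2070.8 = 0.0004829
[CO3²⁻] = α₂ × DIC = 0.0004829 × 3.38 = 0.001632 mmol/L = 1.632 μmol/L
Ksp = 10^(−8.35) = 4.467×10^-9
Ω = [Ca²⁺][CO3²⁻]/Ksp = (1.68×10^-3)(1.632×10^-6) / 4.467×10^-9 = 0.614

Ω = 0.614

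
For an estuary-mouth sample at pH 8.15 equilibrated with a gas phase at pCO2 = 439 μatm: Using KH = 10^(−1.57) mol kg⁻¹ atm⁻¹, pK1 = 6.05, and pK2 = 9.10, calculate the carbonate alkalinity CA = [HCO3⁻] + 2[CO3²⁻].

[CO2*] = KH · pCO2 = 10^(−1.57) × 439×10^-6 = 1.182×10^-5 mol/kg
α₀ = 1/(1 + K1/[H⁺] + K1K2/[H⁺]²) = 1/(1 + 10^+2.10 + 10^+1.15) = 0.007091
DIC = [CO2*]/α₀ = 1.182×10^-5 / 0.007091 = 1.666 mmol/kg
CA = (α₁ + 2α₂)·DIC = (0.8927 + 2×0.1002) × 1.666 = 1.82 mmol/kg

CA = 1.82 mmol/kg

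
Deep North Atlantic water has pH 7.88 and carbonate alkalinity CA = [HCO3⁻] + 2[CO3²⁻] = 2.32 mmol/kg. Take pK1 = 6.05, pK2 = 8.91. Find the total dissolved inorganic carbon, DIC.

CA = [HCO3⁻] + 2[CO3²⁻] = (α₁ + 2α₂)·DIC
At pH 7.88: [H⁺]/K1 = 10^-1.83 = 0.014791, K2/[H⁺] = 10^-1.03 = 0.093325
α₁ = 1/(1 + 0.014791 + 0.093325) = 1/1.1081 = 0.9024; α₂ = α₁·K2/[H⁺] = 0.08422
α₁ + 2α₂ = 1.0709
DIC = CA / (α₁ + 2α₂) = 2.32 / 1.0709 = 2.17 mmol/kg

DIC = 2.17 mmol/kg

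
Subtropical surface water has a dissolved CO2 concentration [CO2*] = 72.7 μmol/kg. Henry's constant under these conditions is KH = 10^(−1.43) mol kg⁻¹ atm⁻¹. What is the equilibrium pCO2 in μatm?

KH = 10^(−1.43) = 3.715×10^-2 mol kg⁻¹ atm⁻¹
pCO2 = [CO2*]/KH = 72.7×10^-6 / 3.715×10^-2 = 1.96×10^-3 atm = 1960 μatm

pCO2 = 1960 μatm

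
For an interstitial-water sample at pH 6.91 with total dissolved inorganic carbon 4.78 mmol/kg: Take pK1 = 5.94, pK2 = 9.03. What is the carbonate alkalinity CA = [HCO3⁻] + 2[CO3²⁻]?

CA = [HCO3⁻] + 2[CO3²⁻] = (α₁ + 2α₂)·DIC
At pH 6.91: [H⁺]/K1 = 10^-0.97 = 0.10715, K2/[H⁺] = 10^-2.12 = 0.0075858
α₁ = 1/(1 + 0.10715 + 0.0075858) = 1/1.1147 = 0.8971; α₂ = α₁·K2/[H⁺] = 0.006805
α₁ + 2α₂ = 0.9107
CA = 0.9107 × 4.78 = 4.35 mmol/kg

CA = 4.35 mmol/kg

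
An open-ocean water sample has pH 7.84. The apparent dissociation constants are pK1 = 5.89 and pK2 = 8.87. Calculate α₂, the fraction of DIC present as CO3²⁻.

α₂ = 0.0845

α₂ = 1 / (1 + [H⁺]/K2 + [H⁺]²/(K1K2)) = 1 / (1 + 10^+1.03 + 10^-0.92)
   = 1 / (1 + 10.715 + 0.12023) = 1/11.835 = 0.08449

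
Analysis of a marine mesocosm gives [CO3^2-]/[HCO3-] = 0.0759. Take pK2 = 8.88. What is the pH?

From K2 = [H⁺][CO3^2-]/[HCO3-]:  pH = pK2 + log₁₀([CO3^2-]/[HCO3-])
log₁₀(0.0759) = -1.120
pH = 8.88 + (-1.120) = 7.76

pH = 7.76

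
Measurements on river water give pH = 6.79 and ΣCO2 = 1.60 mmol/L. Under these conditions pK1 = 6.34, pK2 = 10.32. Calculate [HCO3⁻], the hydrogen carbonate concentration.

α₁ = 1 / (1 + [H⁺]/K1 + K2/[H⁺]) = 1 / (1 + 10^-0.45 + 10^-3.53)
   = 1 / (1 + 0.35481 + 0.00029512) = 1/1.3551 = 0.7379
[HCO3⁻] = α₁ × DIC = 0.7379 × 1.60 = 1.18 mmol/L

[HCO3⁻] = 1.18 mmol/L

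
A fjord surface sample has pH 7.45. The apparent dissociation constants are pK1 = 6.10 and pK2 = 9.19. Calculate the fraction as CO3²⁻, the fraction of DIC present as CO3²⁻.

α₂ = 0.0171

α₂ = 1 / (1 + [H⁺]/K2 + [H⁺]²/(K1K2)) = 1 / (1 + 10^+1.74 + 10^+0.39)
   = 1 / (1 + 54.954 + 2.4547) = 1/58.409 = 0.01712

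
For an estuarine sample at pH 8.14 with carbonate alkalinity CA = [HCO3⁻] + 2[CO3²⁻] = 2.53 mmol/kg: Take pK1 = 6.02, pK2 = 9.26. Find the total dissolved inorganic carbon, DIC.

CA = [HCO3⁻] + 2[CO3²⁻] = (α₁ + 2α₂)·DIC
At pH 8.14: [H⁺]/K1 = 10^-2.12 = 0.0075858, K2/[H⁺] = 10^-1.12 = 0.075858
α₁ = 1/(1 + 0.0075858 + 0.075858) = 1/1.0834 = 0.9230; α₂ = α₁·K2/[H⁺] = 0.07002
α₁ + 2α₂ = 1.0630
DIC = CA / (α₁ + 2α₂) = 2.53 / 1.0630 = 2.38 mmol/kg

DIC = 2.38 mmol/kg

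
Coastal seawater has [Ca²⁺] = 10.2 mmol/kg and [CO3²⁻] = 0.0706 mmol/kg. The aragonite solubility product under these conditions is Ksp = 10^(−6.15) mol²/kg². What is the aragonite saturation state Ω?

Ksp = 10^(−6.15) = 7.079×10^-7
Ω = [Ca²⁺][CO3²⁻]/Ksp = (10.2×10^-3)(0.0706×10^-3) / 7.079×10^-7 = 1.02

Ω = 1.02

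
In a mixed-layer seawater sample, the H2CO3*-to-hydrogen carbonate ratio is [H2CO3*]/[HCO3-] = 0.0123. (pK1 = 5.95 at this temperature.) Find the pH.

pH = 7.86

From K1 = [H⁺][HCO3-]/[H2CO3*]:  pH = pK1 − log₁₀([H2CO3*]/[HCO3-])
log₁₀(0.0123) = -1.910
pH = 5.95 − (-1.910) = 7.86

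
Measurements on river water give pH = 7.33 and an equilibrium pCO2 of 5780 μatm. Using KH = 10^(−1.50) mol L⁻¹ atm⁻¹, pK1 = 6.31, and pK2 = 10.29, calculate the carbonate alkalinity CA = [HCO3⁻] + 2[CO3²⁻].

[CO2*] = KH · pCO2 = 10^(−1.50) × 5780×10^-6 = 1.828×10^-4 mol/L
α₀ = 1/(1 + K1/[H⁺] + K1K2/[H⁺]²) = 1/(1 + 10^+1.02 + 10^-1.94) = 0.08709
DIC = [CO2*]/α₀ = 1.828×10^-4 / 0.08709 = 2.099 mmol/L
CA = (α₁ + 2α₂)·DIC = (0.9119 + 2×0.0009999) × 2.099 = 1.92 mmol/L

CA = 1.92 mmol/L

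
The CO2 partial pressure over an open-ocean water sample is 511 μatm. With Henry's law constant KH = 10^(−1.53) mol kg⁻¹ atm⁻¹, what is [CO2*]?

KH = 10^(−1.53) = 2.951×10^-2 mol kg⁻¹ atm⁻¹
[CO2*] = KH · pCO2 = 2.951×10^-2 × 511×10^-6 atm = 1.51×10^-5 mol/kg

[CO2*] = 15.1 μmol/kg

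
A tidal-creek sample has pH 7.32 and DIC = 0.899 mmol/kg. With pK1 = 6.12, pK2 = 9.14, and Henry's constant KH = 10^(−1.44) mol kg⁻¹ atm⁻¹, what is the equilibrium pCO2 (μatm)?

pCO2 = 1450 μatm

α₀ = 1 / (1 + K1/[H⁺] + K1K2/[H⁺]²) = 1 / (1 + 10^+1.20 + 10^-0.62)
   = 1 / (1 + 15.849 + 0.23988) = 1/17.089 = 0.05852
[CO2*] = α₀ × DIC = 0.05852 × 0.899 = 0.05261 mmol/kg
pCO2 = [CO2*]/KH = 5.261×10^-5 / 3.631×10^-2 = 1450 μatm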